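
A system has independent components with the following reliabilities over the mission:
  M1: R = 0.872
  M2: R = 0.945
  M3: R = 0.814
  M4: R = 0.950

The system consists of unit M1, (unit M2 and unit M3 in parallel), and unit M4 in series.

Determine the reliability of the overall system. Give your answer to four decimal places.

0.8199

Parallel (M2 and M3): 1 − (1 − 0.945000)(1 − 0.814000) = 0.989770
Series (M1, [0.989770], and M4): 0.872000 × 0.989770 × 0.950000 = 0.8199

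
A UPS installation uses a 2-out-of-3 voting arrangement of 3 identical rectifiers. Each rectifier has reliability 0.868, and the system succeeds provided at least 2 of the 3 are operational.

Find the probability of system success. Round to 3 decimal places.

R = Σ_{i=2}^{3} C(3,i) p^i (1−p)^{3−i} with p = 0.868
C(3,2)·0.868^2·0.132^1 = 0.29836
C(3,3)·0.868^3·0.132^0 = 0.65397
Sum = 0.952

0.952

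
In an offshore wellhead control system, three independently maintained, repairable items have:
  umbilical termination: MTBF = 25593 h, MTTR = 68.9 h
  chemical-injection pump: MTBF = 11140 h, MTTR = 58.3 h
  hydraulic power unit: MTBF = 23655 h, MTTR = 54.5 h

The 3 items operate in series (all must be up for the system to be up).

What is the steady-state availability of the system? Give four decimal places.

0.9898

A(umbilical termination) = MTBF/(MTBF+MTTR) = 25593/(25593+68.9) = 0.997315
A(chemical-injection pump) = MTBF/(MTBF+MTTR) = 11140/(11140+58.3) = 0.994794
A(hydraulic power unit) = MTBF/(MTBF+MTTR) = 23655/(23655+54.5) = 0.997701
Series availability: 0.997315 × 0.994794 × 0.997701 = 0.9898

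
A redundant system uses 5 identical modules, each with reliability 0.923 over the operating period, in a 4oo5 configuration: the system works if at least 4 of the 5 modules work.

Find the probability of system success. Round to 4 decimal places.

R = Σ_{i=4}^{5} C(5,i) p^i (1−p)^{5−i} with p = 0.923
C(5,4)·0.923^4·0.077^1 = 0.279426
C(5,5)·0.923^5·0.077^0 = 0.669898
Sum = 0.9493

0.9493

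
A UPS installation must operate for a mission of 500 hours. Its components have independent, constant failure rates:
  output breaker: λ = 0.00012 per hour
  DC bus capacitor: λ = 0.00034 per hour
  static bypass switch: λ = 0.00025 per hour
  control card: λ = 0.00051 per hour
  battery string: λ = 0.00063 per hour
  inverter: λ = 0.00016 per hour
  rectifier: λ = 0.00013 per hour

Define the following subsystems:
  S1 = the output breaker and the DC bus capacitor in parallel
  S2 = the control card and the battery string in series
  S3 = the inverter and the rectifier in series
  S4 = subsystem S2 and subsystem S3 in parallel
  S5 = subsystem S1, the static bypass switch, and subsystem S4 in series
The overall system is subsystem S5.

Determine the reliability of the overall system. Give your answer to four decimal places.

0.8232

R(output breaker) = exp(−0.00012 × 500) = 0.941765
R(DC bus capacitor) = exp(−0.00034 × 500) = 0.843665
R(static bypass switch) = exp(−0.00025 × 500) = 0.882497
R(control card) = exp(−0.00051 × 500) = 0.774916
R(battery string) = exp(−0.00063 × 500) = 0.729789
R(inverter) = exp(−0.00016 × 500) = 0.923116
R(rectifier) = exp(−0.00013 × 500) = 0.937067
Parallel (output breaker and DC bus capacitor): 1 − (1 − 0.941765)(1 − 0.843665) = 0.990896
Series (control card and battery string): 0.774916 × 0.729789 = 0.565525
Series (inverter and rectifier): 0.923116 × 0.937067 = 0.865022
Parallel ([0.565525] and [0.865022]): 1 − (1 − 0.565525)(1 − 0.865022) = 0.941355
Series ([0.990896], static bypass switch, and [0.941355]): 0.990896 × 0.882497 × 0.941355 = 0.8232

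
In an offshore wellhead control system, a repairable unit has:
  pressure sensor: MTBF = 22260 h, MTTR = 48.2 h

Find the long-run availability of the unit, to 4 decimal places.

A(pressure sensor) = MTBF/(MTBF+MTTR) = 22260/(22260+48.2) = 0.9978

0.9978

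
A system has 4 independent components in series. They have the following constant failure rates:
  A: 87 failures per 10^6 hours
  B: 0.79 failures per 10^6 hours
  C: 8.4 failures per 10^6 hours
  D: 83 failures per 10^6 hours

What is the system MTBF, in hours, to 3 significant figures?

5580

Series of exponential components: λ_sys = Σ λ_i
λ_sys = 0.000087 + 0.00000079 + 0.0000084 + 0.000083 = 1.7919e-04 /h
MTBF = 1 / λ_sys = 5580 h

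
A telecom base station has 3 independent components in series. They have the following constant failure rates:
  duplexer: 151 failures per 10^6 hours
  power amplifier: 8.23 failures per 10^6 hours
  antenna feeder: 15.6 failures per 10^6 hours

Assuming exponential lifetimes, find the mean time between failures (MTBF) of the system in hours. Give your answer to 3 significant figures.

5720

Series of exponential components: λ_sys = Σ λ_i
λ_sys = 0.000151 + 0.00000823 + 0.0000156 = 1.7483e-04 /h
MTBF = 1 / λ_sys = 5720 h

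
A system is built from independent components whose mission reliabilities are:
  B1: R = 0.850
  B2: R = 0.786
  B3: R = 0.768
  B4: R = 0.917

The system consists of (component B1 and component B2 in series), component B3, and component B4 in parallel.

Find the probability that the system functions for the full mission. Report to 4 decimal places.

0.9936

Series (B1 and B2): 0.850000 × 0.786000 = 0.668100
Parallel ([0.668100], B3, and B4): 1 − (1 − 0.668100)(1 − 0.768000)(1 − 0.917000) = 0.9936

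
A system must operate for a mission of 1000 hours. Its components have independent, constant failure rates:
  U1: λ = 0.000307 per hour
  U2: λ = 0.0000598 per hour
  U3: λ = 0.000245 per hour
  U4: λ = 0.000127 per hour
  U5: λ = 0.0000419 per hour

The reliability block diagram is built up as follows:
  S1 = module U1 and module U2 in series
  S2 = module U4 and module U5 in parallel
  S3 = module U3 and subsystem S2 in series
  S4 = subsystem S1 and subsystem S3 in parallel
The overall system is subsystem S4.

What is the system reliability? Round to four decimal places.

0.9321

R(U1) = exp(−0.000307 × 1000) = 0.735651
R(U2) = exp(−0.0000598 × 1000) = 0.941953
R(U3) = exp(−0.000245 × 1000) = 0.782705
R(U4) = exp(−0.000127 × 1000) = 0.880734
R(U5) = exp(−0.0000419 × 1000) = 0.958966
Series (U1 and U2): 0.735651 × 0.941953 = 0.692949
Parallel (U4 and U5): 1 − (1 − 0.880734)(1 − 0.958966) = 0.995106
Series (U3 and [0.995106]): 0.782705 × 0.995106 = 0.778874
Parallel ([0.692949] and [0.778874]): 1 − (1 − 0.692949)(1 − 0.778874) = 0.9321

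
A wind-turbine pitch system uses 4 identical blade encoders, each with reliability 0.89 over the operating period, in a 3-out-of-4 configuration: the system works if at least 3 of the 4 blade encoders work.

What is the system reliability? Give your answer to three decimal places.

R = Σ_{i=3}^{4} C(4,i) p^i (1−p)^{4−i} with p = 0.89
C(4,3)·0.89^3·0.11^1 = 0.31019
C(4,4)·0.89^4·0.11^0 = 0.62742
Sum = 0.938

0.938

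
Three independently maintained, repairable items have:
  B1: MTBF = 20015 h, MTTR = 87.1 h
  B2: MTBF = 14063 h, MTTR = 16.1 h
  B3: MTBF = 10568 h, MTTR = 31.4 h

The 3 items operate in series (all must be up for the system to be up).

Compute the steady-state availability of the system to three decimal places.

0.992

A(B1) = MTBF/(MTBF+MTTR) = 20015/(20015+87.1) = 0.995667
A(B2) = MTBF/(MTBF+MTTR) = 14063/(14063+16.1) = 0.998856
A(B3) = MTBF/(MTBF+MTTR) = 10568/(10568+31.4) = 0.997038
Series availability: 0.995667 × 0.998856 × 0.997038 = 0.992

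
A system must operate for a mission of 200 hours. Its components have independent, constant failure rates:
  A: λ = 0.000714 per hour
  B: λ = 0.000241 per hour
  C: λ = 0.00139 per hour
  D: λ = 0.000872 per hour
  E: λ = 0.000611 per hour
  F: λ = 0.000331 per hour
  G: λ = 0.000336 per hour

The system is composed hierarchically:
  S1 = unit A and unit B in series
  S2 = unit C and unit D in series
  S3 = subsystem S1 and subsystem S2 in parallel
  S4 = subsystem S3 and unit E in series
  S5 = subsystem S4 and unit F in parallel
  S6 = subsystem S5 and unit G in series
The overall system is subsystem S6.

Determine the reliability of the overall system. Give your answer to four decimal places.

0.9248

R(A) = exp(−0.000714 × 200) = 0.866927
R(B) = exp(−0.000241 × 200) = 0.952943
R(C) = exp(−0.00139 × 200) = 0.757297
R(D) = exp(−0.000872 × 200) = 0.839961
R(E) = exp(−0.000611 × 200) = 0.884971
R(F) = exp(−0.000331 × 200) = 0.935944
R(G) = exp(−0.000336 × 200) = 0.935008
Series (A and B): 0.866927 × 0.952943 = 0.826132
Series (C and D): 0.757297 × 0.839961 = 0.636100
Parallel ([0.826132] and [0.636100]): 1 − (1 − 0.826132)(1 − 0.636100) = 0.936729
Series ([0.936729] and E): 0.936729 × 0.884971 = 0.828978
Parallel ([0.828978] and F): 1 − (1 − 0.828978)(1 − 0.935944) = 0.989045
Series ([0.989045] and G): 0.989045 × 0.935008 = 0.9248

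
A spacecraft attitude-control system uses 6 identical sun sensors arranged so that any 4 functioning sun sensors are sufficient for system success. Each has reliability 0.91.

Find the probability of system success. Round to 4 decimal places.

0.9882

R = Σ_{i=4}^{6} C(6,i) p^i (1−p)^{6−i} with p = 0.91
C(6,4)·0.91^4·0.09^2 = 0.083319
C(6,5)·0.91^5·0.09^1 = 0.336977
C(6,6)·0.91^6·0.09^0 = 0.567869
Sum = 0.9882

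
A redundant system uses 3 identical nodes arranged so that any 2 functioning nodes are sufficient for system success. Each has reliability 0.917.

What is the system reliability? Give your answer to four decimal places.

R = Σ_{i=2}^{3} C(3,i) p^i (1−p)^{3−i} with p = 0.917
C(3,2)·0.917^2·0.083^1 = 0.209381
C(3,3)·0.917^3·0.083^0 = 0.771095
Sum = 0.9805

0.9805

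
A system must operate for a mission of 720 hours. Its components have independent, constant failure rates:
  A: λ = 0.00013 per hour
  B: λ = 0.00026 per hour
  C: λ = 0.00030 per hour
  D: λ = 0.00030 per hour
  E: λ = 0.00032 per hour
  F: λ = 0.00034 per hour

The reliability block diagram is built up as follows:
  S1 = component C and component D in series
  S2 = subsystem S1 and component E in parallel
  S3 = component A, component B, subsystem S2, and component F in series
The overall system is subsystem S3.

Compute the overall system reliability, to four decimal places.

R(A) = exp(−0.00013 × 720) = 0.910647
R(B) = exp(−0.00026 × 720) = 0.829278
R(C) = exp(−0.00030 × 720) = 0.805735
R(D) = exp(−0.00030 × 720) = 0.805735
R(E) = exp(−0.00032 × 720) = 0.794216
R(F) = exp(−0.00034 × 720) = 0.782861
Series (C and D): 0.805735 × 0.805735 = 0.649209
Parallel ([0.649209] and E): 1 − (1 − 0.649209)(1 − 0.794216) = 0.927813
Series (A, B, [0.927813], and F): 0.910647 × 0.829278 × 0.927813 × 0.782861 = 0.5485

0.5485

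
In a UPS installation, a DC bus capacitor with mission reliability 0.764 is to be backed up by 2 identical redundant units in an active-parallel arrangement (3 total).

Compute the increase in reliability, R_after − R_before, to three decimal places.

0.223

R_before = 0.764
R_after = 1 − (1 − 0.764)^3 = 0.987
ΔR = 0.987 − 0.764 = 0.223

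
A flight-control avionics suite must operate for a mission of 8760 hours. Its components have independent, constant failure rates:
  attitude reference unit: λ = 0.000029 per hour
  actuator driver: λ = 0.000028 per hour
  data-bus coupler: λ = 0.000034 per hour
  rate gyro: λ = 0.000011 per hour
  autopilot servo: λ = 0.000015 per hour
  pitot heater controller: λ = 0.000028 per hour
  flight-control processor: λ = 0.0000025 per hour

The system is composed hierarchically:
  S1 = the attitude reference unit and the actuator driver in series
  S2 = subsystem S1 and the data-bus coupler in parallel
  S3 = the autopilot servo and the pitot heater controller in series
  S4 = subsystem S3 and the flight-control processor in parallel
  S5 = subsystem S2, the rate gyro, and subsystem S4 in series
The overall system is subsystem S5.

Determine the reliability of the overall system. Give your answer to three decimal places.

0.811

R(attitude reference unit) = exp(−0.000029 × 8760) = 0.77566
R(actuator driver) = exp(−0.000028 × 8760) = 0.78249
R(data-bus coupler) = exp(−0.000034 × 8760) = 0.74242
R(rate gyro) = exp(−0.000011 × 8760) = 0.90814
R(autopilot servo) = exp(−0.000015 × 8760) = 0.87687
R(pitot heater controller) = exp(−0.000028 × 8760) = 0.78249
R(flight-control processor) = exp(−0.0000025 × 8760) = 0.97834
Series (attitude reference unit and actuator driver): 0.77566 × 0.78249 = 0.60695
Parallel ([0.60695] and data-bus coupler): 1 − (1 − 0.60695)(1 − 0.74242) = 0.89876
Series (autopilot servo and pitot heater controller): 0.87687 × 0.78249 = 0.68614
Parallel ([0.68614] and flight-control processor): 1 − (1 − 0.68614)(1 − 0.97834) = 0.99320
Series ([0.89876], rate gyro, and [0.99320]): 0.89876 × 0.90814 × 0.99320 = 0.811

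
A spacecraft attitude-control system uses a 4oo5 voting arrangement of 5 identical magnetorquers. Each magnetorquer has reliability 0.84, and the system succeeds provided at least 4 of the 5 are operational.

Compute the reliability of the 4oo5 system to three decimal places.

R = Σ_{i=4}^{5} C(5,i) p^i (1−p)^{5−i} with p = 0.84
C(5,4)·0.84^4·0.16^1 = 0.39830
C(5,5)·0.84^5·0.16^0 = 0.41821
Sum = 0.817

0.817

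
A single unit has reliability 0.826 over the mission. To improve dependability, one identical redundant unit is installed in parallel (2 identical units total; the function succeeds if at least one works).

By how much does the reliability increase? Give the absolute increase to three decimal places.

R_before = 0.826
R_after = 1 − (1 − 0.826)^2 = 0.970
ΔR = 0.970 − 0.826 = 0.144

0.144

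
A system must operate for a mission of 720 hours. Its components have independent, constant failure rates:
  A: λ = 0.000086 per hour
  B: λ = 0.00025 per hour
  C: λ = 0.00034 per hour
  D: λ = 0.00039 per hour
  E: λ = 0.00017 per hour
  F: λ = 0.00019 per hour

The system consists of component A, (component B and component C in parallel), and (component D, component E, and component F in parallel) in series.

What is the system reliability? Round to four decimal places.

0.9031

R(A) = exp(−0.000086 × 720) = 0.939958
R(B) = exp(−0.00025 × 720) = 0.835270
R(C) = exp(−0.00034 × 720) = 0.782861
R(D) = exp(−0.00039 × 720) = 0.755179
R(E) = exp(−0.00017 × 720) = 0.884794
R(F) = exp(−0.00019 × 720) = 0.872145
Parallel (B and C): 1 − (1 − 0.835270)(1 − 0.782861) = 0.964231
Parallel (D, E, and F): 1 − (1 − 0.755179)(1 − 0.884794)(1 − 0.872145) = 0.996394
Series (A, [0.964231], and [0.996394]): 0.939958 × 0.964231 × 0.996394 = 0.9031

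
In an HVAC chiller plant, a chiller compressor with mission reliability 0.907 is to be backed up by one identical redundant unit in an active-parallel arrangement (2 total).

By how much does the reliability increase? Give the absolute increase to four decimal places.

R_before = 0.907
R_after = 1 − (1 − 0.907)^2 = 0.9914
ΔR = 0.9914 − 0.907 = 0.0844

0.0844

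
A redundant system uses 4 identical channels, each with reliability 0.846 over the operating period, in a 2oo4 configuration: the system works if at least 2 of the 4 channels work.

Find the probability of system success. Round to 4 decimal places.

R = Σ_{i=2}^{4} C(4,i) p^i (1−p)^{4−i} with p = 0.846
C(4,2)·0.846^2·0.154^2 = 0.101844
C(4,3)·0.846^3·0.154^1 = 0.372985
C(4,4)·0.846^4·0.154^0 = 0.512249
Sum = 0.9871

0.9871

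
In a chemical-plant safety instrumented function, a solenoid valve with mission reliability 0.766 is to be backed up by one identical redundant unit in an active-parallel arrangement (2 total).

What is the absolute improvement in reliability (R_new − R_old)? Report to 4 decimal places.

R_before = 0.766
R_after = 1 − (1 − 0.766)^2 = 0.9452
ΔR = 0.9452 − 0.766 = 0.1792

0.1792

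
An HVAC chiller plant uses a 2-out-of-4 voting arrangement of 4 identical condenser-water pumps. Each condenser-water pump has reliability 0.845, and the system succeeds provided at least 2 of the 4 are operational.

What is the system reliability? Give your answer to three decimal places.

0.987

R = Σ_{i=2}^{4} C(4,i) p^i (1−p)^{4−i} with p = 0.845
C(4,2)·0.845^2·0.155^2 = 0.10293
C(4,3)·0.845^3·0.155^1 = 0.37408
C(4,4)·0.845^4·0.155^0 = 0.50983
Sum = 0.987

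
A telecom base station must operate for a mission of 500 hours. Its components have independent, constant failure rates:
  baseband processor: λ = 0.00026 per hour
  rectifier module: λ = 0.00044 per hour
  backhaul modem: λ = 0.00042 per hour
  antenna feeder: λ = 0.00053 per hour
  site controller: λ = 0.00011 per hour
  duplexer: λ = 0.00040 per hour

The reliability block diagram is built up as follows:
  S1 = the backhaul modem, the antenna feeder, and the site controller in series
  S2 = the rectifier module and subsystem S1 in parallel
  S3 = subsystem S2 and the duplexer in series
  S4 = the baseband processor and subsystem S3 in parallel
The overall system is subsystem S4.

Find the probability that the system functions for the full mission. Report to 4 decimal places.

R(baseband processor) = exp(−0.00026 × 500) = 0.878095
R(rectifier module) = exp(−0.00044 × 500) = 0.802519
R(backhaul modem) = exp(−0.00042 × 500) = 0.810584
R(antenna feeder) = exp(−0.00053 × 500) = 0.767206
R(site controller) = exp(−0.00011 × 500) = 0.946485
R(duplexer) = exp(−0.00040 × 500) = 0.818731
Series (backhaul modem, antenna feeder, and site controller): 0.810584 × 0.767206 × 0.946485 = 0.588605
Parallel (rectifier module and [0.588605]): 1 − (1 − 0.802519)(1 − 0.588605) = 0.918757
Series ([0.918757] and duplexer): 0.918757 × 0.818731 = 0.752215
Parallel (baseband processor and [0.752215]): 1 − (1 − 0.878095)(1 − 0.752215) = 0.9698

0.9698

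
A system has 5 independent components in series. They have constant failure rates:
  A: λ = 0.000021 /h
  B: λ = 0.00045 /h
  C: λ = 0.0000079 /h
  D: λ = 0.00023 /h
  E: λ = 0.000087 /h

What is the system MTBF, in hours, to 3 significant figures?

Series of exponential components: λ_sys = Σ λ_i
λ_sys = 0.000021 + 0.00045 + 0.0000079 + 0.00023 + 0.000087 = 7.9590e-04 /h
MTBF = 1 / λ_sys = 1260 h

1260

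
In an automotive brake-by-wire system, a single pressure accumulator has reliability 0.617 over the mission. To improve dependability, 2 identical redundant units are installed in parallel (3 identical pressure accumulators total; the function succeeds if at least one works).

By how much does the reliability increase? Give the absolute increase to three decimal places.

R_before = 0.617
R_after = 1 − (1 − 0.617)^3 = 0.944
ΔR = 0.944 − 0.617 = 0.327

0.327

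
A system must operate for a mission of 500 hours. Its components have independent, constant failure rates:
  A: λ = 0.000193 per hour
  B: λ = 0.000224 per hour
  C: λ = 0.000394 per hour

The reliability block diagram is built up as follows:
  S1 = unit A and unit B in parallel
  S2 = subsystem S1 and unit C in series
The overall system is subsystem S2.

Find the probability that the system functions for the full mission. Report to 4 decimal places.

0.8132

R(A) = exp(−0.000193 × 500) = 0.908010
R(B) = exp(−0.000224 × 500) = 0.894044
R(C) = exp(−0.000394 × 500) = 0.821191
Parallel (A and B): 1 − (1 − 0.908010)(1 − 0.894044) = 0.990253
Series ([0.990253] and C): 0.990253 × 0.821191 = 0.8132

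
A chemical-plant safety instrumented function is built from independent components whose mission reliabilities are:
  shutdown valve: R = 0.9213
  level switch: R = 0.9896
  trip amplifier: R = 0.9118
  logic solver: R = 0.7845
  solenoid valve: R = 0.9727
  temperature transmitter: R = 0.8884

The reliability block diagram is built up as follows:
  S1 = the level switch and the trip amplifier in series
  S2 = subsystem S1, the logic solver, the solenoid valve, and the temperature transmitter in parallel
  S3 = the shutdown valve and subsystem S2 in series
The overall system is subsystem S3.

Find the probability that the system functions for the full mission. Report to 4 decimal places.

0.9212

Series (level switch and trip amplifier): 0.989600 × 0.911800 = 0.902317
Parallel ([0.902317], logic solver, solenoid valve, and temperature transmitter): 1 − (1 − 0.902317)(1 − 0.784500)(1 − 0.972700)(1 − 0.888400) = 0.999936
Series (shutdown valve and [0.999936]): 0.921300 × 0.999936 = 0.9212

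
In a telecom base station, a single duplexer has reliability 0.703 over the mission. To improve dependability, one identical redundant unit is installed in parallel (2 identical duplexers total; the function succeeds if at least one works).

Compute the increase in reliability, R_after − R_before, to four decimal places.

R_before = 0.703
R_after = 1 − (1 − 0.703)^2 = 0.9118
ΔR = 0.9118 − 0.703 = 0.2088

0.2088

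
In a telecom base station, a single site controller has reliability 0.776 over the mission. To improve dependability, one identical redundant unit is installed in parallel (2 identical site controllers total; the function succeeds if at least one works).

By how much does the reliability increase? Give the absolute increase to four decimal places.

0.1738

R_before = 0.776
R_after = 1 − (1 − 0.776)^2 = 0.9498
ΔR = 0.9498 − 0.776 = 0.1738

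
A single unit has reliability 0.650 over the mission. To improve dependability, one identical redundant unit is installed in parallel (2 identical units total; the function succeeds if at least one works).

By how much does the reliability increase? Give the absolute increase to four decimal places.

0.2275

R_before = 0.650
R_after = 1 − (1 − 0.650)^2 = 0.8775
ΔR = 0.8775 − 0.650 = 0.2275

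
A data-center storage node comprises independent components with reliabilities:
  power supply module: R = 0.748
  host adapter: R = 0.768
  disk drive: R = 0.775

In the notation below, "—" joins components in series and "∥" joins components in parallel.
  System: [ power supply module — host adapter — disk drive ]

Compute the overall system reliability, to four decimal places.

0.4452

Series (power supply module, host adapter, and disk drive): 0.748000 × 0.768000 × 0.775000 = 0.4452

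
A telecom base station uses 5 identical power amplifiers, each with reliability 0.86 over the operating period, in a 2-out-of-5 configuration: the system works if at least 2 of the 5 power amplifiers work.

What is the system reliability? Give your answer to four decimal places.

0.9983

R = Σ_{i=2}^{5} C(5,i) p^i (1−p)^{5−i} with p = 0.86
C(5,2)·0.86^2·0.14^3 = 0.020295
C(5,3)·0.86^3·0.14^2 = 0.124667
C(5,4)·0.86^4·0.14^1 = 0.382906
C(5,5)·0.86^5·0.14^0 = 0.470427
Sum = 0.9983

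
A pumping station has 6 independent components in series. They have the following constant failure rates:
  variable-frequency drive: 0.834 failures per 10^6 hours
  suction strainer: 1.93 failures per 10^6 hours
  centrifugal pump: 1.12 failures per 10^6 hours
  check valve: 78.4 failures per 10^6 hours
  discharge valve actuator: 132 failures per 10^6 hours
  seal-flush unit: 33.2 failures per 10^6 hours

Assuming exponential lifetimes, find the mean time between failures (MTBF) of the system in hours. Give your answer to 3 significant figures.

Series of exponential components: λ_sys = Σ λ_i
λ_sys = 0.000000834 + 0.00000193 + 0.00000112 + 0.0000784 + 0.000132 + 0.0000332 = 2.4748e-04 /h
MTBF = 1 / λ_sys = 4040 h

4040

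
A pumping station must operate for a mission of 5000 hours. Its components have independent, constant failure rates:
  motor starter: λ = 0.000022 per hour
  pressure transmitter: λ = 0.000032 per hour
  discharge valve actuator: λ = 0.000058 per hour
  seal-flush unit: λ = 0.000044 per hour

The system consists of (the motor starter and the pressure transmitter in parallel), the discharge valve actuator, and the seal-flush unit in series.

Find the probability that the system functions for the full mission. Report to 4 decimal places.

R(motor starter) = exp(−0.000022 × 5000) = 0.895834
R(pressure transmitter) = exp(−0.000032 × 5000) = 0.852144
R(discharge valve actuator) = exp(−0.000058 × 5000) = 0.748264
R(seal-flush unit) = exp(−0.000044 × 5000) = 0.802519
Parallel (motor starter and pressure transmitter): 1 − (1 − 0.895834)(1 − 0.852144) = 0.984598
Series ([0.984598], discharge valve actuator, and seal-flush unit): 0.984598 × 0.748264 × 0.802519 = 0.5912

0.5912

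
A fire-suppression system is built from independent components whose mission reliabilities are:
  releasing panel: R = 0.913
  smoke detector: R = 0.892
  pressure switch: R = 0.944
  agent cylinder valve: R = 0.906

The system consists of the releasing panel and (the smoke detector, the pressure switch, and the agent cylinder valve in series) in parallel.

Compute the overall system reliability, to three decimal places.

0.979

Series (smoke detector, pressure switch, and agent cylinder valve): 0.89200 × 0.94400 × 0.90600 = 0.76290
Parallel (releasing panel and [0.76290]): 1 − (1 − 0.91300)(1 − 0.76290) = 0.979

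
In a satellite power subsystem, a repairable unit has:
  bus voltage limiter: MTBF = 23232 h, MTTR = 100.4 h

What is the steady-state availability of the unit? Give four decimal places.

A(bus voltage limiter) = MTBF/(MTBF+MTTR) = 23232/(23232+100.4) = 0.9957

0.9957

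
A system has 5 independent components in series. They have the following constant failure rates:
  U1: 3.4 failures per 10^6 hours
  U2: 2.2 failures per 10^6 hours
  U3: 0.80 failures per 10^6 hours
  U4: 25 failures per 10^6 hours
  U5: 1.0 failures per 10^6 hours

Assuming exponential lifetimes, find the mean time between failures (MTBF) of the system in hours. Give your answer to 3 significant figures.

30900

Series of exponential components: λ_sys = Σ λ_i
λ_sys = 0.0000034 + 0.0000022 + 0.00000080 + 0.000025 + 0.0000010 = 3.2400e-05 /h
MTBF = 1 / λ_sys = 30900 h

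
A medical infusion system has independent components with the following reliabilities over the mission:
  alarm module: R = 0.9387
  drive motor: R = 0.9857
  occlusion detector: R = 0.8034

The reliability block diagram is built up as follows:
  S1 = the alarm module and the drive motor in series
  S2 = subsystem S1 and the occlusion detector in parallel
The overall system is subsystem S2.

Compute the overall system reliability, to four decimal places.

Series (alarm module and drive motor): 0.938700 × 0.985700 = 0.925277
Parallel ([0.925277] and occlusion detector): 1 − (1 − 0.925277)(1 − 0.803400) = 0.9853

0.9853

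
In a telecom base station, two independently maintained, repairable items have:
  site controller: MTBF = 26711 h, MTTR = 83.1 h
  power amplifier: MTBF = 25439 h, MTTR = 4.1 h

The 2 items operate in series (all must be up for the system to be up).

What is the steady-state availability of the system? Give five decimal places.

A(site controller) = MTBF/(MTBF+MTTR) = 26711/(26711+83.1) = 0.996899
A(power amplifier) = MTBF/(MTBF+MTTR) = 25439/(25439+4.1) = 0.999839
Series availability: 0.996899 × 0.999839 = 0.99674

0.99674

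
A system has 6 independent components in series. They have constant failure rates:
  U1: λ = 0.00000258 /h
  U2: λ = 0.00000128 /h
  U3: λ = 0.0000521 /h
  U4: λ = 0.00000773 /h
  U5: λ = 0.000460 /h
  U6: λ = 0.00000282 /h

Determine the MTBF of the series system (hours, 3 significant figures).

Series of exponential components: λ_sys = Σ λ_i
λ_sys = 0.00000258 + 0.00000128 + 0.0000521 + 0.00000773 + 0.000460 + 0.00000282 = 5.2651e-04 /h
MTBF = 1 / λ_sys = 1900 h

1900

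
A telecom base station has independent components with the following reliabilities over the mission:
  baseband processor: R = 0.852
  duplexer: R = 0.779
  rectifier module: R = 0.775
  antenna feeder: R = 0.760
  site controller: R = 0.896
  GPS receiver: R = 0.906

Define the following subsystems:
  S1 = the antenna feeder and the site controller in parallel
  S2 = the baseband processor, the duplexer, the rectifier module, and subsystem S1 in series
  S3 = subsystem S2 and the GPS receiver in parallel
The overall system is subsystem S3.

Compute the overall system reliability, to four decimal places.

Parallel (antenna feeder and site controller): 1 − (1 − 0.760000)(1 − 0.896000) = 0.975040
Series (baseband processor, duplexer, rectifier module, and [0.975040]): 0.852000 × 0.779000 × 0.775000 × 0.975040 = 0.501535
Parallel ([0.501535] and GPS receiver): 1 − (1 − 0.501535)(1 − 0.906000) = 0.9531

0.9531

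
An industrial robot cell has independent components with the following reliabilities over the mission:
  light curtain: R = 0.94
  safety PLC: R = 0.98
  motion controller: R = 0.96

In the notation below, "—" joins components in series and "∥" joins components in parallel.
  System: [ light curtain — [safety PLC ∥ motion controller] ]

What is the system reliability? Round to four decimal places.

Parallel (safety PLC and motion controller): 1 − (1 − 0.980000)(1 − 0.960000) = 0.999200
Series (light curtain and [0.999200]): 0.940000 × 0.999200 = 0.9392

0.9392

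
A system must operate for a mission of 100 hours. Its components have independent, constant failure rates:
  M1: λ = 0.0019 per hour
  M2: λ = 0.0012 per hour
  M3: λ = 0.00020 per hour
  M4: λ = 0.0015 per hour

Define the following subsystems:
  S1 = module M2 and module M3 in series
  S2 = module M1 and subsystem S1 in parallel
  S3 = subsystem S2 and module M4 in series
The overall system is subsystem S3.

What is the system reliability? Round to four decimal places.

0.8413

R(M1) = exp(−0.0019 × 100) = 0.826959
R(M2) = exp(−0.0012 × 100) = 0.886920
R(M3) = exp(−0.00020 × 100) = 0.980199
R(M4) = exp(−0.0015 × 100) = 0.860708
Series (M2 and M3): 0.886920 × 0.980199 = 0.869358
Parallel (M1 and [0.869358]): 1 − (1 − 0.826959)(1 − 0.869358) = 0.977394
Series ([0.977394] and M4): 0.977394 × 0.860708 = 0.8413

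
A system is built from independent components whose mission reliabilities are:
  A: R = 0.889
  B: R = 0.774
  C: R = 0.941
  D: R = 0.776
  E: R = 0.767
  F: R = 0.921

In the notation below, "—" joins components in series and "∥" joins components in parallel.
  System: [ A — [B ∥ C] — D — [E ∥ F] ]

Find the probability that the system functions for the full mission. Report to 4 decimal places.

0.6681

Parallel (B and C): 1 − (1 − 0.774000)(1 − 0.941000) = 0.986666
Parallel (E and F): 1 − (1 − 0.767000)(1 − 0.921000) = 0.981593
Series (A, [0.986666], D, and [0.981593]): 0.889000 × 0.986666 × 0.776000 × 0.981593 = 0.6681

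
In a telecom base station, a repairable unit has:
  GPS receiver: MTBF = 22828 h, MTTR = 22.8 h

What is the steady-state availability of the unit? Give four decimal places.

0.9990

A(GPS receiver) = MTBF/(MTBF+MTTR) = 22828/(22828+22.8) = 0.9990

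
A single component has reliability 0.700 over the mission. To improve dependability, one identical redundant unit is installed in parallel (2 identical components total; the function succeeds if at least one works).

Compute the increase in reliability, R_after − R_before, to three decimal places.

0.210

R_before = 0.700
R_after = 1 − (1 − 0.700)^2 = 0.910
ΔR = 0.910 − 0.700 = 0.210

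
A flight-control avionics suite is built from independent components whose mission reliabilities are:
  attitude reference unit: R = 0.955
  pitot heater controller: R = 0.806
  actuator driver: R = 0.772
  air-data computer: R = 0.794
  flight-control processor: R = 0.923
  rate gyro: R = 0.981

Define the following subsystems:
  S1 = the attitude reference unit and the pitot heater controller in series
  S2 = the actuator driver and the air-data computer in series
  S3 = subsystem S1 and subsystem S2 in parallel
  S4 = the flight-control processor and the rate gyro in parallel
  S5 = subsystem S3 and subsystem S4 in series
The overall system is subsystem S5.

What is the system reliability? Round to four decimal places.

0.9095

Series (attitude reference unit and pitot heater controller): 0.955000 × 0.806000 = 0.769730
Series (actuator driver and air-data computer): 0.772000 × 0.794000 = 0.612968
Parallel ([0.769730] and [0.612968]): 1 − (1 − 0.769730)(1 − 0.612968) = 0.910878
Parallel (flight-control processor and rate gyro): 1 − (1 − 0.923000)(1 − 0.981000) = 0.998537
Series ([0.910878] and [0.998537]): 0.910878 × 0.998537 = 0.9095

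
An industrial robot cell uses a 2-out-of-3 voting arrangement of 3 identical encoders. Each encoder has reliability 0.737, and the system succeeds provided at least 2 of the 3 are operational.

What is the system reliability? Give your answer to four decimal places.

R = Σ_{i=2}^{3} C(3,i) p^i (1−p)^{3−i} with p = 0.737
C(3,2)·0.737^2·0.263^1 = 0.428560
C(3,3)·0.737^3·0.263^0 = 0.400316
Sum = 0.8289

0.8289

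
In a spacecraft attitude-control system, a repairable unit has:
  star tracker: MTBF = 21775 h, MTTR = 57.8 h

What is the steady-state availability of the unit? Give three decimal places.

A(star tracker) = MTBF/(MTBF+MTTR) = 21775/(21775+57.8) = 0.997

0.997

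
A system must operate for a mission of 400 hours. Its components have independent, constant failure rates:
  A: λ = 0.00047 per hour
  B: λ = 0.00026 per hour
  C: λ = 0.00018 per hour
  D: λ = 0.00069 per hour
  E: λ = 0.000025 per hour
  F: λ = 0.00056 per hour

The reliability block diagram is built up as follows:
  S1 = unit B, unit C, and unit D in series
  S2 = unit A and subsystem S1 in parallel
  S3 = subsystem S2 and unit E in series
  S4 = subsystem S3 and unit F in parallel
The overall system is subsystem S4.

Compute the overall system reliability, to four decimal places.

R(A) = exp(−0.00047 × 400) = 0.828615
R(B) = exp(−0.00026 × 400) = 0.901225
R(C) = exp(−0.00018 × 400) = 0.930531
R(D) = exp(−0.00069 × 400) = 0.758813
R(E) = exp(−0.000025 × 400) = 0.990050
R(F) = exp(−0.00056 × 400) = 0.799315
Series (B, C, and D): 0.901225 × 0.930531 × 0.758813 = 0.636354
Parallel (A and [0.636354]): 1 − (1 − 0.828615)(1 − 0.636354) = 0.937677
Series ([0.937677] and E): 0.937677 × 0.990050 = 0.928347
Parallel ([0.928347] and F): 1 − (1 − 0.928347)(1 − 0.799315) = 0.9856

0.9856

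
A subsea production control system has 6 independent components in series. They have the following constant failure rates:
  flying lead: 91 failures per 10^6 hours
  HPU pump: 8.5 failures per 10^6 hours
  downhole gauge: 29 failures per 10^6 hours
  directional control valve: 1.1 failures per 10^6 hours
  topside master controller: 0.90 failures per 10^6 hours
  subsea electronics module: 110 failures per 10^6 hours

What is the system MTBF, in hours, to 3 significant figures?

Series of exponential components: λ_sys = Σ λ_i
λ_sys = 0.000091 + 0.0000085 + 0.000029 + 0.0000011 + 0.00000090 + 0.00011 = 2.4050e-04 /h
MTBF = 1 / λ_sys = 4160 h

4160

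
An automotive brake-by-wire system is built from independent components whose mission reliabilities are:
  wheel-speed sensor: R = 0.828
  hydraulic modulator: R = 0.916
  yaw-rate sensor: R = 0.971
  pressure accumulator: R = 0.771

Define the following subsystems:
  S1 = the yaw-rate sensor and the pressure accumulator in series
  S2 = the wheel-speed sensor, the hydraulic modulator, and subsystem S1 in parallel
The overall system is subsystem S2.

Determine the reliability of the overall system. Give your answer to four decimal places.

Series (yaw-rate sensor and pressure accumulator): 0.971000 × 0.771000 = 0.748641
Parallel (wheel-speed sensor, hydraulic modulator, and [0.748641]): 1 − (1 − 0.828000)(1 − 0.916000)(1 − 0.748641) = 0.9964

0.9964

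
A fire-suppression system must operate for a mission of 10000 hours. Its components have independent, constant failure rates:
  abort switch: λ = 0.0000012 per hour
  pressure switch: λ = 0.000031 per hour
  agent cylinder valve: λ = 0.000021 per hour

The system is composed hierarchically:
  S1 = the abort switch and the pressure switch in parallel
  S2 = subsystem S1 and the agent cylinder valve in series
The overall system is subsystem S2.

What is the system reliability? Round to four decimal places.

0.8080

R(abort switch) = exp(−0.0000012 × 10000) = 0.988072
R(pressure switch) = exp(−0.000031 × 10000) = 0.733447
R(agent cylinder valve) = exp(−0.000021 × 10000) = 0.810584
Parallel (abort switch and pressure switch): 1 − (1 − 0.988072)(1 − 0.733447) = 0.996821
Series ([0.996821] and agent cylinder valve): 0.996821 × 0.810584 = 0.8080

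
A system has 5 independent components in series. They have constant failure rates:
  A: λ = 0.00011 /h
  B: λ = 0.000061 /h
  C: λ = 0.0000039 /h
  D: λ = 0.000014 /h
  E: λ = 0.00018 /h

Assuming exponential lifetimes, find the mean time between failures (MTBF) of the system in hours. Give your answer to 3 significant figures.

2710

Series of exponential components: λ_sys = Σ λ_i
λ_sys = 0.00011 + 0.000061 + 0.0000039 + 0.000014 + 0.00018 = 3.6890e-04 /h
MTBF = 1 / λ_sys = 2710 h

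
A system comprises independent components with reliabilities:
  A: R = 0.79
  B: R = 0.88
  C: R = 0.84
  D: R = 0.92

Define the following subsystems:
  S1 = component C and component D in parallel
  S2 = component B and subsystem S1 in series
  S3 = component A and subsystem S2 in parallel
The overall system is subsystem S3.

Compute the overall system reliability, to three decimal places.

Parallel (C and D): 1 − (1 − 0.84000)(1 − 0.92000) = 0.98720
Series (B and [0.98720]): 0.88000 × 0.98720 = 0.86874
Parallel (A and [0.86874]): 1 − (1 − 0.79000)(1 − 0.86874) = 0.972

0.972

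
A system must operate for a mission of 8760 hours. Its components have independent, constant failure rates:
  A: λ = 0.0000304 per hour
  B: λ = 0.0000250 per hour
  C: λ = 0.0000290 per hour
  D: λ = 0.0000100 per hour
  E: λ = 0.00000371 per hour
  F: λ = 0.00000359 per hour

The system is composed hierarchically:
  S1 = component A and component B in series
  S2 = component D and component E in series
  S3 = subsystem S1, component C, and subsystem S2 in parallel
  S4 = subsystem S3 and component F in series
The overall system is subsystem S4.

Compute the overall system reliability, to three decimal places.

R(A) = exp(−0.0000304 × 8760) = 0.76621
R(B) = exp(−0.0000250 × 8760) = 0.80332
R(C) = exp(−0.0000290 × 8760) = 0.77566
R(D) = exp(−0.0000100 × 8760) = 0.91613
R(E) = exp(−0.00000371 × 8760) = 0.96802
R(F) = exp(−0.00000359 × 8760) = 0.96904
Series (A and B): 0.76621 × 0.80332 = 0.61551
Series (D and E): 0.91613 × 0.96802 = 0.88683
Parallel ([0.61551], C, and [0.88683]): 1 − (1 − 0.61551)(1 − 0.77566)(1 − 0.88683) = 0.99024
Series ([0.99024] and F): 0.99024 × 0.96904 = 0.960

0.960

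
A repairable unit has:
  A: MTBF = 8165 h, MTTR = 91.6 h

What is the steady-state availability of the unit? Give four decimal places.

A(A) = MTBF/(MTBF+MTTR) = 8165/(8165+91.6) = 0.9889

0.9889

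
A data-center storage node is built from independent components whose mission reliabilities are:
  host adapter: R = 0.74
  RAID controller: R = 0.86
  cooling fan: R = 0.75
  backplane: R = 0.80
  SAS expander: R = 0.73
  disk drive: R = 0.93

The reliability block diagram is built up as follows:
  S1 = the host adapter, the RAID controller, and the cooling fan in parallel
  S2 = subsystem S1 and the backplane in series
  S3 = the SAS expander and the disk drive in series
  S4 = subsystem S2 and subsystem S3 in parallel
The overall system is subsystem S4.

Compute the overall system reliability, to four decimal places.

0.9334

Parallel (host adapter, RAID controller, and cooling fan): 1 − (1 − 0.740000)(1 − 0.860000)(1 − 0.750000) = 0.990900
Series ([0.990900] and backplane): 0.990900 × 0.800000 = 0.792720
Series (SAS expander and disk drive): 0.730000 × 0.930000 = 0.678900
Parallel ([0.792720] and [0.678900]): 1 − (1 − 0.792720)(1 − 0.678900) = 0.9334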